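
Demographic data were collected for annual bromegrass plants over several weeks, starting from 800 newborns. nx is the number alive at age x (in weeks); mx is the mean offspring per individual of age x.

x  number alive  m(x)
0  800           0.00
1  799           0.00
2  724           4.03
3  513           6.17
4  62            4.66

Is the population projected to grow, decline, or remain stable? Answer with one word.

growing

lx = nx/n0 = nx/800: 1, 0.99875, 0.905, 0.64125, 0.0775
R0 = Σ lx·mx = 0 + 0 + 3.64715 + 3.956513… + 0.36115 = 7.964813…
R0 > 1, so the population is growing.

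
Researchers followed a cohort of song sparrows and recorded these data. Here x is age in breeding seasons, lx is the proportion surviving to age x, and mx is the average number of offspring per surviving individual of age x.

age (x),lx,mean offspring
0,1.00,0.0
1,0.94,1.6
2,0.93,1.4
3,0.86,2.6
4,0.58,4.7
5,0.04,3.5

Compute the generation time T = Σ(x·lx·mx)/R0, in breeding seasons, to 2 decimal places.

lx·mx: 0, 1.504, 1.302, 2.236, 2.726, 0.14 → R0 = 7.908
x·lx·mx: 0, 1.504, 2.604, 6.708, 10.904, 0.7 → Σ = 22.42
T = 22.42 / 7.908 = 2.835104… → 2.84

2.84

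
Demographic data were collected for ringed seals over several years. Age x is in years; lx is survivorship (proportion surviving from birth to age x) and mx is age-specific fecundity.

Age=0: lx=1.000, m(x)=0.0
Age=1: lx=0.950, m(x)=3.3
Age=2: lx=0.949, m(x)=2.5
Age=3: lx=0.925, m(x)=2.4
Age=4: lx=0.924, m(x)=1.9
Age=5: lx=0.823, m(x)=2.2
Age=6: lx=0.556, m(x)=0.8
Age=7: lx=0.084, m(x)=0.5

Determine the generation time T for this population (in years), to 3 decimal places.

lx·mx: 0, 3.135, 2.3725, 2.22, 1.7556, 1.8106, 0.4448, 0.042 → R0 = 11.7805
x·lx·mx: 0, 3.135, 4.745, 6.66, 7.0224, 9.053, 2.6688, 0.294 → Σ = 33.5782
T = 33.5782 / 11.7805 = 2.85032… → 2.850

2.850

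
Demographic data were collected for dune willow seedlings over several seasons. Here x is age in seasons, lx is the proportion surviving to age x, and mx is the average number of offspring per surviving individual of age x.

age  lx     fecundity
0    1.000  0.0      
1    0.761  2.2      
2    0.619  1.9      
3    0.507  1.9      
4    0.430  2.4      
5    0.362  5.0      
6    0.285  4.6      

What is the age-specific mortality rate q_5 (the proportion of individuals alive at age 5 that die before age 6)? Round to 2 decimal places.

q_5 = (l_5 − l_6) / l_5 = (0.362 − 0.285) / 0.362
     = 0.077 / 0.362 = 0.212707… → 0.21

0.21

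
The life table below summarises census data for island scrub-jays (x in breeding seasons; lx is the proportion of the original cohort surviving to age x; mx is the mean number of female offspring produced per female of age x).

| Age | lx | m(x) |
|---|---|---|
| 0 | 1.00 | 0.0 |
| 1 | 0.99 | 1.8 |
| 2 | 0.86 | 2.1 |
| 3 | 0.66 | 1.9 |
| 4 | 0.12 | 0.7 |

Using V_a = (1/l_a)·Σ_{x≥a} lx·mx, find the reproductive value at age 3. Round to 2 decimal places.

lx·mx for x ≥ 3: 1.254, 0.084 → sum = 1.338
V_3 = 1.338 / l_3 = 1.338 / 0.66 = 2.027273… → 2.03

2.03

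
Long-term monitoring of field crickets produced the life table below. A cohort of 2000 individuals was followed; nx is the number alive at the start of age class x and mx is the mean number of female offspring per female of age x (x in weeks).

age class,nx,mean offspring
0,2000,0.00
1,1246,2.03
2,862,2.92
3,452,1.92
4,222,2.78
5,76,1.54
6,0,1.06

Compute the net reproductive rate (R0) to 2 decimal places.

lx = nx/n0 = nx/2000: 1, 0.623, 0.431, 0.226, 0.111, 0.038, 0
lx·mx by age: 0, 1.26469, 1.25852, 0.43392, 0.30858, 0.05852, 0
R0 = Σ lx·mx = 3.32423 → 3.32

3.32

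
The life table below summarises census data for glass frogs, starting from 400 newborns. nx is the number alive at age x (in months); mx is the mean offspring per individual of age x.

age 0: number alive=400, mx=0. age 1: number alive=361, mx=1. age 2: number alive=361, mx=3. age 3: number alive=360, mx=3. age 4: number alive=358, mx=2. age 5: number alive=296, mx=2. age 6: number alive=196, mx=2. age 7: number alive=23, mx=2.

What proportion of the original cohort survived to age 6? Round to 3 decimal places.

0.490

l_6 = n_6/n_0 = 196/400 = 0.49 → 0.490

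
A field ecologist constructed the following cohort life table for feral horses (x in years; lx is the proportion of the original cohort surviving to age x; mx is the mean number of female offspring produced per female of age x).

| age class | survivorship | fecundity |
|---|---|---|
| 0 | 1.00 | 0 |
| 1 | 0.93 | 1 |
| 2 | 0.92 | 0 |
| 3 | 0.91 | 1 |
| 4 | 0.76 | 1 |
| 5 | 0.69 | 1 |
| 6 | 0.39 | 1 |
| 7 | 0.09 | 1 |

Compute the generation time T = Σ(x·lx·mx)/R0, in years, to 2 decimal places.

lx·mx: 0, 0.93, 0, 0.91, 0.76, 0.69, 0.39, 0.09 → R0 = 3.77
x·lx·mx: 0, 0.93, 0, 2.73, 3.04, 3.45, 2.34, 0.63 → Σ = 13.12
T = 13.12 / 3.77 = 3.480106… → 3.48

3.48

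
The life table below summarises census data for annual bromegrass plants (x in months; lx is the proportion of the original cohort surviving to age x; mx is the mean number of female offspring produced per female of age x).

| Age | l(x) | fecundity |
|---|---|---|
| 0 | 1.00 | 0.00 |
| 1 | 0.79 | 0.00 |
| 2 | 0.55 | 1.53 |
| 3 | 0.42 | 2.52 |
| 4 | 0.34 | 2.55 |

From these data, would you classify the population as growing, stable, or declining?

R0 = Σ lx·mx = 0 + 0 + 0.8415 + 1.0584 + 0.867 = 2.7669
R0 > 1, so the population is growing.

growing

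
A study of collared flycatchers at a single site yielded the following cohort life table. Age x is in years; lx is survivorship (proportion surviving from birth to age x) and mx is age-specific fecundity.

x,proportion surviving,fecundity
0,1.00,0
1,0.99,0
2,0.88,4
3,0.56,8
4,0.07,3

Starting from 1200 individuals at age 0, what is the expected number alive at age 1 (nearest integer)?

1188

Expected survivors = N0 · l_1 = 1200 × 0.99 = 1188 → 1188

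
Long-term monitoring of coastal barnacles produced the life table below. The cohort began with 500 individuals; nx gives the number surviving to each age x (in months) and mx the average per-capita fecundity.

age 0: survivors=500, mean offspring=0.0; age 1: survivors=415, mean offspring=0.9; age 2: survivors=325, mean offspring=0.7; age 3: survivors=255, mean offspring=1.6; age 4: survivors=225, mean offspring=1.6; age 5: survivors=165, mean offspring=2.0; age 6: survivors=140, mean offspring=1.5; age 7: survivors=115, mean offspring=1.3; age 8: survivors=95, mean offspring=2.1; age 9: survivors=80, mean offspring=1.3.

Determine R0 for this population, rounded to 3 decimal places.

4.724

lx = nx/n0 = nx/500: 1, 0.83, 0.65, 0.51, 0.45, 0.33, 0.28, 0.23, 0.19, 0.16
lx·mx by age: 0, 0.747, 0.455, 0.816, 0.72, 0.66, 0.42, 0.299, 0.399, 0.208
R0 = Σ lx·mx = 4.724 → 4.724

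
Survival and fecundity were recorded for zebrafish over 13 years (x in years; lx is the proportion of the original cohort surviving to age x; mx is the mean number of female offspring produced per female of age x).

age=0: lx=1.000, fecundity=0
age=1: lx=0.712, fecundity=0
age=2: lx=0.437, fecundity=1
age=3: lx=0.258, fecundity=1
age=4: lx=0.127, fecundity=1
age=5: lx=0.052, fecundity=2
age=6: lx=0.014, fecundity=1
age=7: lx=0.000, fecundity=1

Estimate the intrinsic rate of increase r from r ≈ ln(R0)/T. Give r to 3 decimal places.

-0.021

R0 = Σ lx·mx = 0 + 0 + 0.437 + 0.258 + 0.127 + 0.104 + 0.014 + 0 = 0.94
Σ x·lx·mx = 2.76; T = 2.76/0.94 = 2.93617…
r ≈ ln(R0)/T = ln(0.94)/2.93617… = -0.02107… → -0.021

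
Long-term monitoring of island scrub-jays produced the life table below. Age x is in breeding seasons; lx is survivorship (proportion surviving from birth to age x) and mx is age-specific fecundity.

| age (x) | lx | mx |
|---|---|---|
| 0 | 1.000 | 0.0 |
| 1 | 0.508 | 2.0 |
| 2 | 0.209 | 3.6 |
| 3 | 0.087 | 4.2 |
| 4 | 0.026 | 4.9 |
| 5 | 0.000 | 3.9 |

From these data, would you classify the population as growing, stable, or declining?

R0 = Σ lx·mx = 0 + 1.016 + 0.7524 + 0.3654 + 0.1274 + 0 = 2.2612
R0 > 1, so the population is growing.

growing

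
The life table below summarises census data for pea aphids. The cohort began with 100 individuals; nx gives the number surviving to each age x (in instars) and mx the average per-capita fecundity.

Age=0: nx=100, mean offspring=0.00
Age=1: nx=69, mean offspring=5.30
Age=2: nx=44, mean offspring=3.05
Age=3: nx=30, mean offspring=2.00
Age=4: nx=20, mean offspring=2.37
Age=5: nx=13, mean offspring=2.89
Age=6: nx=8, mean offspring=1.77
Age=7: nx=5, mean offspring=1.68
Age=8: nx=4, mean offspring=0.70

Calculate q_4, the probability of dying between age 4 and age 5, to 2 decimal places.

lx = nx/n0 = nx/100: 1, 0.69, 0.44, 0.3, 0.2, 0.13, 0.08, 0.05, 0.04
q_4 = (l_4 − l_5) / l_4 = (0.2 − 0.13) / 0.2
     = 0.07 / 0.2 = 0.35 → 0.35

0.35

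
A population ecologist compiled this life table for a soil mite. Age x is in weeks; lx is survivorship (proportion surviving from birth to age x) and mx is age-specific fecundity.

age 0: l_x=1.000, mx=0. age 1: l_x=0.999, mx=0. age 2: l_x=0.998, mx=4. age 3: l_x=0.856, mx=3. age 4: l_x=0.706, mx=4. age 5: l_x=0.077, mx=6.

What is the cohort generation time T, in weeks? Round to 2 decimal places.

lx·mx: 0, 0, 3.992, 2.568, 2.824, 0.462 → R0 = 9.846
x·lx·mx: 0, 0, 7.984, 7.704, 11.296, 2.31 → Σ = 29.294
T = 29.294 / 9.846 = 2.975218… → 2.98

2.98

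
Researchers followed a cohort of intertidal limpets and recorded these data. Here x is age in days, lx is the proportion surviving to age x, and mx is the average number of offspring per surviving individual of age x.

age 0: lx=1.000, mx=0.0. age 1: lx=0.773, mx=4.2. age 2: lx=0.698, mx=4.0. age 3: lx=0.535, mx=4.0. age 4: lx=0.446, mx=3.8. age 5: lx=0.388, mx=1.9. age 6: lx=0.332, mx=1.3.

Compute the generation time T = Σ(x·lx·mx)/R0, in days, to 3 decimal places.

2.563

lx·mx: 0, 3.2466, 2.792, 2.14, 1.6948, 0.7372, 0.4316 → R0 = 11.0422
x·lx·mx: 0, 3.2466, 5.584, 6.42, 6.7792, 3.686, 2.5896 → Σ = 28.3054
T = 28.3054 / 11.0422 = 2.563384… → 2.563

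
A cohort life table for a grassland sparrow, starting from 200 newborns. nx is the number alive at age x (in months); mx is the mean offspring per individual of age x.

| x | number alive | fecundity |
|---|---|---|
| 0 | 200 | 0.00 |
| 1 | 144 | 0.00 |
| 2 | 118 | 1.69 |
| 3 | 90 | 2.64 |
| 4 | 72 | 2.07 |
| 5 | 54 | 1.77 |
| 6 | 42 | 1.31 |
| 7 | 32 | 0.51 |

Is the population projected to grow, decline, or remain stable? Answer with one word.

growing

lx = nx/n0 = nx/200: 1, 0.72, 0.59, 0.45, 0.36, 0.27, 0.21, 0.16
R0 = Σ lx·mx = 0 + 0 + 0.9971 + 1.188 + 0.7452 + 0.4779 + 0.2751 + 0.0816 = 3.7649
R0 > 1, so the population is growing.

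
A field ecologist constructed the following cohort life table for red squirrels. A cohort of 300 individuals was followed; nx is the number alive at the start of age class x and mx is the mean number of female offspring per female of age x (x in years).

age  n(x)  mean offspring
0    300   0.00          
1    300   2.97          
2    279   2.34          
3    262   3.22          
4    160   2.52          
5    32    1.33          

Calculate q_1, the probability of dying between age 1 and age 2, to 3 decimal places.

0.070

lx = nx/n0 = nx/300: 1, 1, 0.93, 0.87333…, 0.53333…, 0.10667…
q_1 = (l_1 − l_2) / l_1 = (1 − 0.93) / 1
     = 0.07 / 1 = 0.07 → 0.070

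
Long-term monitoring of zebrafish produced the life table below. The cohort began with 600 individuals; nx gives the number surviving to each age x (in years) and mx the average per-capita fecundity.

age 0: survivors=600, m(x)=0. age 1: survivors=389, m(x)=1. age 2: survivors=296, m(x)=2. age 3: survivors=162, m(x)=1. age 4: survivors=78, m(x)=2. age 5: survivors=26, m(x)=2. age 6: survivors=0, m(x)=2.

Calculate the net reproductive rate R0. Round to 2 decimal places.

lx = nx/n0 = nx/600: 1, 0.64833…, 0.49333…, 0.27, 0.13, 0.04333…, 0
lx·mx by age: 0, 0.648333…, 0.986667…, 0.27, 0.26, 0.086667…, 0
R0 = Σ lx·mx = 2.251667… → 2.25

2.25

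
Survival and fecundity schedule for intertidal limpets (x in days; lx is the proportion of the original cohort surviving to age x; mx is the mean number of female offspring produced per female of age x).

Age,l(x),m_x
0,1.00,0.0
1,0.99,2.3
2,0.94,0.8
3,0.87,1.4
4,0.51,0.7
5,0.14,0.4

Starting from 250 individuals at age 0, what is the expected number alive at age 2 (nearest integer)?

235

Expected survivors = N0 · l_2 = 250 × 0.94 = 235 → 235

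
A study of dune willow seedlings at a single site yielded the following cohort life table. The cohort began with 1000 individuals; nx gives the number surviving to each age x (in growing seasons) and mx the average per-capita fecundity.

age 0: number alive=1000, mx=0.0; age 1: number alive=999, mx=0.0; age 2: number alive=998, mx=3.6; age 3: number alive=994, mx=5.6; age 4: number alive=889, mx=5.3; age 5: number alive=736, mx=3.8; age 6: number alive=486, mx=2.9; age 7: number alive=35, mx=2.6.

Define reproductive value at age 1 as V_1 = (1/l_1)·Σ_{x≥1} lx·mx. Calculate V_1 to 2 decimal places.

lx = nx/n0 = nx/1000: 1, 0.999, 0.998, 0.994, 0.889, 0.736, 0.486, 0.035
lx·mx for x ≥ 1: 0, 3.5928, 5.5664, 4.7117, 2.7968, 1.4094, 0.091 → sum = 18.1681
V_1 = 18.1681 / l_1 = 18.1681 / 0.999 = 18.186286… → 18.19

18.19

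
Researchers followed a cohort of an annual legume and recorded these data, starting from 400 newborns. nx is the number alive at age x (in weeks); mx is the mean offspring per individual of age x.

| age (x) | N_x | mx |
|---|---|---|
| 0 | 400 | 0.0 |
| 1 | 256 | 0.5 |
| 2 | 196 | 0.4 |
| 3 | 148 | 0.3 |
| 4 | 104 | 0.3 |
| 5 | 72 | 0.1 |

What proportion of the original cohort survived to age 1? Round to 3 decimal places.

0.640

l_1 = n_1/n_0 = 256/400 = 0.64 → 0.640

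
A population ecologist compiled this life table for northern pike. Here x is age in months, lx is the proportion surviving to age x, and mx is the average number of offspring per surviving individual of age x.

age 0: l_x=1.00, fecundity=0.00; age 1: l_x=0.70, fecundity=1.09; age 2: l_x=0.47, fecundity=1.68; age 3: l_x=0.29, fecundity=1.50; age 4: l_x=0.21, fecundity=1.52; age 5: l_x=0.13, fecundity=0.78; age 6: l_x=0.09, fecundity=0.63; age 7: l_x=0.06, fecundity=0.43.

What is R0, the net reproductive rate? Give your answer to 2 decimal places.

2.49

lx·mx by age: 0, 0.763, 0.7896, 0.435, 0.3192, 0.1014, 0.0567, 0.0258
R0 = Σ lx·mx = 2.4907 → 2.49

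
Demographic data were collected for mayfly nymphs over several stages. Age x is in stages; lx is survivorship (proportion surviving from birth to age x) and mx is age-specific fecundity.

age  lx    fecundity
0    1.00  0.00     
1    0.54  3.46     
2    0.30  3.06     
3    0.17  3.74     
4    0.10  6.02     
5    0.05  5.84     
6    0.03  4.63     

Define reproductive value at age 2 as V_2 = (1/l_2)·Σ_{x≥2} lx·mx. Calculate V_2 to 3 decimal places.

8.622

lx·mx for x ≥ 2: 0.918, 0.6358, 0.602, 0.292, 0.1389 → sum = 2.5867
V_2 = 2.5867 / l_2 = 2.5867 / 0.3 = 8.622333… → 8.622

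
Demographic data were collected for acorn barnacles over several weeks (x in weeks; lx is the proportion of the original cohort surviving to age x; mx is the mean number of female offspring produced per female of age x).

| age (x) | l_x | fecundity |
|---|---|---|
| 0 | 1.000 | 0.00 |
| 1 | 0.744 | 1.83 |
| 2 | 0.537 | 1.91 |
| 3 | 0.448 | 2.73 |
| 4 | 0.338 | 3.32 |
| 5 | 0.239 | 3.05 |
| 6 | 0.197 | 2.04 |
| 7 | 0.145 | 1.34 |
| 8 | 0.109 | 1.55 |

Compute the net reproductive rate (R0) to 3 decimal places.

lx·mx by age: 0, 1.36152, 1.02567, 1.22304, 1.12216, 0.72895, 0.40188, 0.1943, 0.16895
R0 = Σ lx·mx = 6.22647 → 6.226

6.226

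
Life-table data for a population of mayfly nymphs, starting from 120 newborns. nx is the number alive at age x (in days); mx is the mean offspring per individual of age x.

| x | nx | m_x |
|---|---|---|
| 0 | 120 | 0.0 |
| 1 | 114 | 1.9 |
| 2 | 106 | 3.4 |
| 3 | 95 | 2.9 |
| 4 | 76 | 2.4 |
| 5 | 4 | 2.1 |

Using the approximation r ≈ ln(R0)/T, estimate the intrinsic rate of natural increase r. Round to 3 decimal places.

lx = nx/n0 = nx/120: 1, 0.95, 0.88333…, 0.79167…, 0.63333…, 0.03333…
R0 = Σ lx·mx = 0 + 1.805 + 3.00333… + 2.29583… + 1.52… + 0.07… = 8.694167…
Σ x·lx·mx = 21.129167…; T = 21.129167…/8.694167… = 2.43027…
r ≈ ln(R0)/T = ln(8.694167…)/2.43027… = 0.88988… → 0.890

0.890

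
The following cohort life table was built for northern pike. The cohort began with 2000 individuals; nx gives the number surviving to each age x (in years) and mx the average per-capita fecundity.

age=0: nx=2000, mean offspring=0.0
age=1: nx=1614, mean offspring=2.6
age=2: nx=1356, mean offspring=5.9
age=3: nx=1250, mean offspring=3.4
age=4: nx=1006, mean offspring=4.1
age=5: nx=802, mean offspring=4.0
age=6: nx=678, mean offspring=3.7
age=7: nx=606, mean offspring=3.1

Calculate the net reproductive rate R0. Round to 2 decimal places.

lx = nx/n0 = nx/2000: 1, 0.807, 0.678, 0.625, 0.503, 0.401, 0.339, 0.303
lx·mx by age: 0, 2.0982, 4.0002, 2.125, 2.0623, 1.604, 1.2543, 0.9393
R0 = Σ lx·mx = 14.0833 → 14.08

14.08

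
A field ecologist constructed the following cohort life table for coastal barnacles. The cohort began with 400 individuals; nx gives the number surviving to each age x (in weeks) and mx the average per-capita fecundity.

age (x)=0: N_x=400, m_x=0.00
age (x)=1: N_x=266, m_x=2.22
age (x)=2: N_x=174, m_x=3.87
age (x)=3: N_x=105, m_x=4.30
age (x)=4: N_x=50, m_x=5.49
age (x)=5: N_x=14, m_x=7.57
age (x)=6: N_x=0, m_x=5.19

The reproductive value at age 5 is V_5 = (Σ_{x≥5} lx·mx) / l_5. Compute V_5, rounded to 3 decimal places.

7.570

lx = nx/n0 = nx/400: 1, 0.665, 0.435, 0.2625, 0.125, 0.035, 0
lx·mx for x ≥ 5: 0.26495, 0 → sum = 0.26495
V_5 = 0.26495 / l_5 = 0.26495 / 0.035 = 7.57 → 7.570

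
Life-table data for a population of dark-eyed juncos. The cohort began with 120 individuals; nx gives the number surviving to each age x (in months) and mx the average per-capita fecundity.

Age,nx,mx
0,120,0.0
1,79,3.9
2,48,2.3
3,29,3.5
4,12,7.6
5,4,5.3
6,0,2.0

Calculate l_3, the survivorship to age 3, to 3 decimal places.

l_3 = n_3/n_0 = 29/120 = 0.241667… → 0.242

0.242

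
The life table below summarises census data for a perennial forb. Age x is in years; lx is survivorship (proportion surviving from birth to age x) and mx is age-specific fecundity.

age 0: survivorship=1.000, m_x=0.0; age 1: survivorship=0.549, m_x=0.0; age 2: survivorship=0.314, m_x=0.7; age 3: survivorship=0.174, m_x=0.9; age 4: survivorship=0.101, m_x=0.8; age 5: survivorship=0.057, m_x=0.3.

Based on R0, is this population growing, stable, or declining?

R0 = Σ lx·mx = 0 + 0 + 0.2198 + 0.1566 + 0.0808 + 0.0171 = 0.4743
R0 < 1, so the population is declining.

declining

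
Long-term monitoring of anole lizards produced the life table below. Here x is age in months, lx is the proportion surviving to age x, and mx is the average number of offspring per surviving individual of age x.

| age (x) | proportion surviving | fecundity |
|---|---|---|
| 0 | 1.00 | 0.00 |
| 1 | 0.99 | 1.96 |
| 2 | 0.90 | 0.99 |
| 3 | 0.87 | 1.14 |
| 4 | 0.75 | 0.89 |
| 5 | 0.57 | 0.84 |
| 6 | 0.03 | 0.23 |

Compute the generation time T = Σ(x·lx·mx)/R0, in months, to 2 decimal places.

lx·mx: 0, 1.9404, 0.891, 0.9918, 0.6675, 0.4788, 0.0069 → R0 = 4.9764
x·lx·mx: 0, 1.9404, 1.782, 2.9754, 2.67, 2.394, 0.0414 → Σ = 11.8032
T = 11.8032 / 4.9764 = 2.371835… → 2.37

2.37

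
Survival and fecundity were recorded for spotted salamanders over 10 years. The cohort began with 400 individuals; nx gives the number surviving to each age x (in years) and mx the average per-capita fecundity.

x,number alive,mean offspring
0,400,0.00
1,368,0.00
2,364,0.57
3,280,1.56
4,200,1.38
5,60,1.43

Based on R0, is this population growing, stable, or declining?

growing

lx = nx/n0 = nx/400: 1, 0.92, 0.91, 0.7, 0.5, 0.15
R0 = Σ lx·mx = 0 + 0 + 0.5187 + 1.092 + 0.69 + 0.2145 = 2.5152
R0 > 1, so the population is growing.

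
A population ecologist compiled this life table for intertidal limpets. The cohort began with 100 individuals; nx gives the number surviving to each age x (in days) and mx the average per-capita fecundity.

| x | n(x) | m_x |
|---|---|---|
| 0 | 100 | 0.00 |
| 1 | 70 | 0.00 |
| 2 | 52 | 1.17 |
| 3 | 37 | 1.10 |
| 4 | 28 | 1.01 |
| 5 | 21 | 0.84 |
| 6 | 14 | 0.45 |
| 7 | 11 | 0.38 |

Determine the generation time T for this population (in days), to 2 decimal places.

3.24

lx = nx/n0 = nx/100: 1, 0.7, 0.52, 0.37, 0.28, 0.21, 0.14, 0.11
lx·mx: 0, 0, 0.6084, 0.407, 0.2828, 0.1764, 0.063, 0.0418 → R0 = 1.5794
x·lx·mx: 0, 0, 1.2168, 1.221, 1.1312, 0.882, 0.378, 0.2926 → Σ = 5.1216
T = 5.1216 / 1.5794 = 3.24275… → 3.24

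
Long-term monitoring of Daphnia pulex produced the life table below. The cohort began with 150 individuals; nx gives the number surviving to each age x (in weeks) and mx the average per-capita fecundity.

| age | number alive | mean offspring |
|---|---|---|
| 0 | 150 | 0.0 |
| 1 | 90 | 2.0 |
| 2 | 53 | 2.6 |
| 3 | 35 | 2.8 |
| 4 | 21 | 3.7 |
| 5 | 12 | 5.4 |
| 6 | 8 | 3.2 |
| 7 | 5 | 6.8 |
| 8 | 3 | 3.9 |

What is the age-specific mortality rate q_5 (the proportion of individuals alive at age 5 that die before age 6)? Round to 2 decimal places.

lx = nx/n0 = nx/150: 1, 0.6, 0.35333…, 0.23333…, 0.14, 0.08, 0.05333…, 0.03333…, 0.02
q_5 = (l_5 − l_6) / l_5 = (0.08 − 0.053333…) / 0.08
     = 0.026667… / 0.08 = 0.333333… → 0.33

0.33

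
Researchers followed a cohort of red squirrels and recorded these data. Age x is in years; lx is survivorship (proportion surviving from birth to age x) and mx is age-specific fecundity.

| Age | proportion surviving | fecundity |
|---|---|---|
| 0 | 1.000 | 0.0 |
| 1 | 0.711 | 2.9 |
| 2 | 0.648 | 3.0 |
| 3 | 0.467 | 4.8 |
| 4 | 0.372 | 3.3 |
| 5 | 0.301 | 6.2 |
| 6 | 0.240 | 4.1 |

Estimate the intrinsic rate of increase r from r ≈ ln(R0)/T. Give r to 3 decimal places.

R0 = Σ lx·mx = 0 + 2.0619 + 1.944 + 2.2416 + 1.2276 + 1.8662 + 0.984 = 10.3253
Σ x·lx·mx = 32.8201; T = 32.8201/10.3253 = 3.17861…
r ≈ ln(R0)/T = ln(10.3253)/3.17861… = 0.73447… → 0.734

0.734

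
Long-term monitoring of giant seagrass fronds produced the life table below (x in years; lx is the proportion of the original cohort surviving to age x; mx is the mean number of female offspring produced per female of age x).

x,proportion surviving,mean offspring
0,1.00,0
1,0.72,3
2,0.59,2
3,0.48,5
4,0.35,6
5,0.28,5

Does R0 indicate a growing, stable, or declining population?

growing

R0 = Σ lx·mx = 0 + 2.16 + 1.18 + 2.4 + 2.1 + 1.4 = 9.24
R0 > 1, so the population is growing.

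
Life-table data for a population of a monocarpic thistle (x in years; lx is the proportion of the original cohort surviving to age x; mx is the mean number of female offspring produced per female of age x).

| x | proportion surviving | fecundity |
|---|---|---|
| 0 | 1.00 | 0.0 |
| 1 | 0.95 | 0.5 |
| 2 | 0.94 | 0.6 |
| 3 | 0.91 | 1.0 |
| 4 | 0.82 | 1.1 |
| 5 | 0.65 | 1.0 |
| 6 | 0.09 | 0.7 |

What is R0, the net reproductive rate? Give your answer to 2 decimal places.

3.56

lx·mx by age: 0, 0.475, 0.564, 0.91, 0.902, 0.65, 0.063
R0 = Σ lx·mx = 3.564 → 3.56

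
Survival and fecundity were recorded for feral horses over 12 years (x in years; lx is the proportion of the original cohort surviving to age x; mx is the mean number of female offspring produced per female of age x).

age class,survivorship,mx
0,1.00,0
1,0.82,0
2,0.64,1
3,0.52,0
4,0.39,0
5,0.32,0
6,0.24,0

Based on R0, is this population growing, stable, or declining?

declining

R0 = Σ lx·mx = 0 + 0 + 0.64 + 0 + 0 + 0 + 0 = 0.64
R0 < 1, so the population is declining.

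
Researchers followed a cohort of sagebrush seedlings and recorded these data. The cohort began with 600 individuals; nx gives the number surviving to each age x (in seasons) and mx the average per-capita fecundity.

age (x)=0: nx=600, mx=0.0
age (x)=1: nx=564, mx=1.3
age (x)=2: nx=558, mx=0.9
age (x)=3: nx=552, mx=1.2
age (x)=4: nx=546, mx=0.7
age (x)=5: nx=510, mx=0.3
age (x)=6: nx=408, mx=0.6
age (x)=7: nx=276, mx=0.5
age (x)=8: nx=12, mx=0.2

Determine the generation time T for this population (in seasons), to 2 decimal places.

lx = nx/n0 = nx/600: 1, 0.94, 0.93, 0.92, 0.91, 0.85, 0.68, 0.46, 0.02
lx·mx: 0, 1.222, 0.837, 1.104, 0.637, 0.255, 0.408, 0.23, 0.004 → R0 = 4.697
x·lx·mx: 0, 1.222, 1.674, 3.312, 2.548, 1.275, 2.448, 1.61, 0.032 → Σ = 14.121
T = 14.121 / 4.697 = 3.006387… → 3.01

3.01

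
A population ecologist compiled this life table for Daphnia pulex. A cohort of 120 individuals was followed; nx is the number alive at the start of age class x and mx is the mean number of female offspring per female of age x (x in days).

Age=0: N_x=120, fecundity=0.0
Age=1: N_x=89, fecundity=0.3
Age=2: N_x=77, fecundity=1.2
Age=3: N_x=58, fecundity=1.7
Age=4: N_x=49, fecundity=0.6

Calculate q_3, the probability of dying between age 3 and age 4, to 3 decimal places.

0.155

lx = nx/n0 = nx/120: 1, 0.74167…, 0.64167…, 0.48333…, 0.40833…
q_3 = (l_3 − l_4) / l_3 = (0.483333… − 0.408333…) / 0.483333…
     = 0.075… / 0.483333… = 0.155172… → 0.155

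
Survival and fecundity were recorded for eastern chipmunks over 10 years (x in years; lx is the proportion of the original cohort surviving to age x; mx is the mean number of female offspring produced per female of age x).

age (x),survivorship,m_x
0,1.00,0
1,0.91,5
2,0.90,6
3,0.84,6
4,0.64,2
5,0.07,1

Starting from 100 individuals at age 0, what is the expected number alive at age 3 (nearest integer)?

84

Expected survivors = N0 · l_3 = 100 × 0.84 = 84 → 84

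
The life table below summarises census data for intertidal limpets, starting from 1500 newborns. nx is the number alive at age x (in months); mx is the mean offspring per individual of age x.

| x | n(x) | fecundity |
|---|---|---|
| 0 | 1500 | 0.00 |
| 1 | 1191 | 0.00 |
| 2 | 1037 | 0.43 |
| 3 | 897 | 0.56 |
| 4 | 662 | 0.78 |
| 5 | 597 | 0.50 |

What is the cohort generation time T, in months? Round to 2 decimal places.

3.38

lx = nx/n0 = nx/1500: 1, 0.794, 0.69133…, 0.598, 0.44133…, 0.398
lx·mx: 0, 0, 0.297273…, 0.33488, 0.34424…, 0.199 → R0 = 1.175393…
x·lx·mx: 0, 0, 0.594547…, 1.00464, 1.37696…, 0.995 → Σ = 3.971147…
T = 3.971147… / 1.175393… = 3.378568… → 3.38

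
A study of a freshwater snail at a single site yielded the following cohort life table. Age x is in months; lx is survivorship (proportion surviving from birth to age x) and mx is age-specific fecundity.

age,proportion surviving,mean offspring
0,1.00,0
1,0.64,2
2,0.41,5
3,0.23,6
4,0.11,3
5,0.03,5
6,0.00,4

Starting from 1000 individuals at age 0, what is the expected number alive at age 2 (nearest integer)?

Expected survivors = N0 · l_2 = 1000 × 0.41 = 410 → 410

410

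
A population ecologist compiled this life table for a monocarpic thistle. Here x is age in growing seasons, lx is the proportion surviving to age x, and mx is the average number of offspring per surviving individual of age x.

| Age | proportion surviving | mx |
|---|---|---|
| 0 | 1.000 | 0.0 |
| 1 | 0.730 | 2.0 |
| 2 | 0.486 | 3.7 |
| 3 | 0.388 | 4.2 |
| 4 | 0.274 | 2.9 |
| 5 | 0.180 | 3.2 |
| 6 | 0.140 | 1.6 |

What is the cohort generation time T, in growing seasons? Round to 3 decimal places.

2.676

lx·mx: 0, 1.46, 1.7982, 1.6296, 0.7946, 0.576, 0.224 → R0 = 6.4824
x·lx·mx: 0, 1.46, 3.5964, 4.8888, 3.1784, 2.88, 1.344 → Σ = 17.3476
T = 17.3476 / 6.4824 = 2.676108… → 2.676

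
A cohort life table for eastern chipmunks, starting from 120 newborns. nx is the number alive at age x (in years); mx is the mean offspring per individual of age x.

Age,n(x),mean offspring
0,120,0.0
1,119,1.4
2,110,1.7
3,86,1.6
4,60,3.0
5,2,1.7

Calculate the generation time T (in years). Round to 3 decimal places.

lx = nx/n0 = nx/120: 1, 0.99167…, 0.91667…, 0.71667…, 0.5, 0.01667…
lx·mx: 0, 1.388333…, 1.558333…, 1.146667…, 1.5, 0.028333… → R0 = 5.621667…
x·lx·mx: 0, 1.388333…, 3.116667…, 3.44…, 6, 0.141667… → Σ = 14.086667…
T = 14.086667… / 5.621667… = 2.505781… → 2.506

2.506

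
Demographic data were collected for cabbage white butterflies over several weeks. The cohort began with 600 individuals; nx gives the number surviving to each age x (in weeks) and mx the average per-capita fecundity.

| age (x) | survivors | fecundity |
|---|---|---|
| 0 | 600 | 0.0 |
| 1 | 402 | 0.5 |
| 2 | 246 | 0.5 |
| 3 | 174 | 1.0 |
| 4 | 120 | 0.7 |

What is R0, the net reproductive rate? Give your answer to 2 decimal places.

lx = nx/n0 = nx/600: 1, 0.67, 0.41, 0.29, 0.2
lx·mx by age: 0, 0.335, 0.205, 0.29, 0.14
R0 = Σ lx·mx = 0.97 → 0.97

0.97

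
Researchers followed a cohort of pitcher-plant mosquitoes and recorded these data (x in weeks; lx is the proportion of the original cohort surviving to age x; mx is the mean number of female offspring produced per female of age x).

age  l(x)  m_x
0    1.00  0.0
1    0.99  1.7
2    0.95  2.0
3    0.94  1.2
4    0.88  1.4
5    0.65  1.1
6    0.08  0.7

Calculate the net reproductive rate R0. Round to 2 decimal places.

6.71

lx·mx by age: 0, 1.683, 1.9, 1.128, 1.232, 0.715, 0.056
R0 = Σ lx·mx = 6.714 → 6.71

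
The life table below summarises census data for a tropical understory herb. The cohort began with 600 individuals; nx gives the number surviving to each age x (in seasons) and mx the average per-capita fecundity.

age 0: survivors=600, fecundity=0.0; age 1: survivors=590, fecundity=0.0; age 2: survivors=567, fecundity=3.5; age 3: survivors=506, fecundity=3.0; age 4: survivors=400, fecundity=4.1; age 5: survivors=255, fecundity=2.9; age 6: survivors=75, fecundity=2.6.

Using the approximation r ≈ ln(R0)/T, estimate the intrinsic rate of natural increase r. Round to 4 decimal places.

lx = nx/n0 = nx/600: 1, 0.98333…, 0.945, 0.84333…, 0.66667…, 0.425, 0.125
R0 = Σ lx·mx = 0 + 0 + 3.3075 + 2.53… + 2.73333… + 1.2325 + 0.325 = 10.128333…
Σ x·lx·mx = 33.250833…; T = 33.250833…/10.128333… = 3.28295…
r ≈ ln(R0)/T = ln(10.128333…)/3.28295… = 0.705261… → 0.7053

0.7053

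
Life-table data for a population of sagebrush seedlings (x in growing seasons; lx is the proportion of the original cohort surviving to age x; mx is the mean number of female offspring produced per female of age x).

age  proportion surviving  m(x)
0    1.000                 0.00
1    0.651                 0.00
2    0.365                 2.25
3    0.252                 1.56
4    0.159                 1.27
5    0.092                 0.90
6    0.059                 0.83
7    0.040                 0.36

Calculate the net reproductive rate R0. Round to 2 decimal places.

lx·mx by age: 0, 0, 0.82125, 0.39312, 0.20193, 0.0828, 0.04897, 0.0144
R0 = Σ lx·mx = 1.56247 → 1.56

1.56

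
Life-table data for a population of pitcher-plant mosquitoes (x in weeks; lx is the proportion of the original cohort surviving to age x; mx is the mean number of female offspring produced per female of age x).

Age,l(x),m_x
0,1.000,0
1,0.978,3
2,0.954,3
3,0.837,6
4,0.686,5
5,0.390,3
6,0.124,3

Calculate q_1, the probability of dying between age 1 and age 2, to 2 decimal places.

q_1 = (l_1 − l_2) / l_1 = (0.978 − 0.954) / 0.978
     = 0.024 / 0.978 = 0.02454… → 0.02

0.02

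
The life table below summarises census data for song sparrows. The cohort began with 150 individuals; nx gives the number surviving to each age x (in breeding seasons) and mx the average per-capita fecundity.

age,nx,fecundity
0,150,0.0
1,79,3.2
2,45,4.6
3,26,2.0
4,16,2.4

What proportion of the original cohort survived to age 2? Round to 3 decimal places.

l_2 = n_2/n_0 = 45/150 = 0.3 → 0.300

0.300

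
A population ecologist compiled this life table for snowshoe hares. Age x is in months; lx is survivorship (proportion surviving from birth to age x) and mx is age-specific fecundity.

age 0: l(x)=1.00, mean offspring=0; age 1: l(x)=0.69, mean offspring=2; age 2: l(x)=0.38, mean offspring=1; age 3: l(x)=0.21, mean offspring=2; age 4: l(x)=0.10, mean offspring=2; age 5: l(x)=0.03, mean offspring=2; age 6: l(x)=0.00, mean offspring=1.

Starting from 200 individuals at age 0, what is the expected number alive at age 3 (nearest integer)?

Expected survivors = N0 · l_3 = 200 × 0.21 = 42 → 42

42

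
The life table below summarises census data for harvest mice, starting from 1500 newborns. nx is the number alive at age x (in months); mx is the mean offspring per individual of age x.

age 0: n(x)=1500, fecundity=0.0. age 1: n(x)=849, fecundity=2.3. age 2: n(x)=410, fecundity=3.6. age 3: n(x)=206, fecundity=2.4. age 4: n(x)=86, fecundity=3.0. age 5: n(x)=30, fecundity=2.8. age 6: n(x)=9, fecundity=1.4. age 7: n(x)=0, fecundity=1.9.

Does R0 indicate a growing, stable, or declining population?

growing

lx = nx/n0 = nx/1500: 1, 0.566, 0.27333…, 0.13733…, 0.05733…, 0.02, 0.006, 0
R0 = Σ lx·mx = 0 + 1.3018 + 0.984… + 0.3296… + 0.172… + 0.056 + 0.0084 + 0 = 2.8518…
R0 > 1, so the population is growing.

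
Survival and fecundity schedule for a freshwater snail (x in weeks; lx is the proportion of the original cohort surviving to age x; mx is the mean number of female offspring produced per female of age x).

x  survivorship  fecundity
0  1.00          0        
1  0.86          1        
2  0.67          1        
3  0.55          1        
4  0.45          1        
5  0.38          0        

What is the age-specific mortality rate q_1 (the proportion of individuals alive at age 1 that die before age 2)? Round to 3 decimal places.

0.221

q_1 = (l_1 − l_2) / l_1 = (0.86 − 0.67) / 0.86
     = 0.19 / 0.86 = 0.22093… → 0.221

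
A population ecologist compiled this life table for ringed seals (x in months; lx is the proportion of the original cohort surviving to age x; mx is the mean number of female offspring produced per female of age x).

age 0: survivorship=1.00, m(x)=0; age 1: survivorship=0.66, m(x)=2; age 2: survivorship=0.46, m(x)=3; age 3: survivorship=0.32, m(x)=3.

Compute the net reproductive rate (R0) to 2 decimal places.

3.66

lx·mx by age: 0, 1.32, 1.38, 0.96
R0 = Σ lx·mx = 3.66 → 3.66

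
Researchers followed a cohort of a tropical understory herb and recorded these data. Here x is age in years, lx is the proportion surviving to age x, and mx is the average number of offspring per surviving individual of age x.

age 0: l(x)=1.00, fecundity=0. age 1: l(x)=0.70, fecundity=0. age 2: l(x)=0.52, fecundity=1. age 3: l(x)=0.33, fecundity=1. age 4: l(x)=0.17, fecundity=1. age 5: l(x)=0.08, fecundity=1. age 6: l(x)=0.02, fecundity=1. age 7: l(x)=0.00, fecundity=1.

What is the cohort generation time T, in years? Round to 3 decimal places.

lx·mx: 0, 0, 0.52, 0.33, 0.17, 0.08, 0.02, 0 → R0 = 1.12
x·lx·mx: 0, 0, 1.04, 0.99, 0.68, 0.4, 0.12, 0 → Σ = 3.23
T = 3.23 / 1.12 = 2.883929… → 2.884

2.884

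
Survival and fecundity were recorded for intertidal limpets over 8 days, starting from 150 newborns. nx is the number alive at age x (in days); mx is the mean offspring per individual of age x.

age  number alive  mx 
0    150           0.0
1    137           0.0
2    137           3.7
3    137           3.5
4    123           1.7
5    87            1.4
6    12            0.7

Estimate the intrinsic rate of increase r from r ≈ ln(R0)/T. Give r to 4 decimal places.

lx = nx/n0 = nx/150: 1, 0.91333…, 0.91333…, 0.91333…, 0.82, 0.58, 0.08
R0 = Σ lx·mx = 0 + 0 + 3.37933… + 3.19667… + 1.394 + 0.812 + 0.056 = 8.838…
Σ x·lx·mx = 26.320667…; T = 26.320667…/8.838… = 2.97812…
r ≈ ln(R0)/T = ln(8.838…)/2.97812… = 0.731689… → 0.7317

0.7317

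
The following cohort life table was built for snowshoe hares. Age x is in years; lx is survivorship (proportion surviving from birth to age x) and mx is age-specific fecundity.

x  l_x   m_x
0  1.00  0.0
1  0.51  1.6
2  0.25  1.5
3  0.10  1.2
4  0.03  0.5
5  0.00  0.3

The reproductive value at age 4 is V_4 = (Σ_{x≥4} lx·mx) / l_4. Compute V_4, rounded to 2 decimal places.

0.50

lx·mx for x ≥ 4: 0.015, 0 → sum = 0.015
V_4 = 0.015 / l_4 = 0.015 / 0.03 = 0.5 → 0.50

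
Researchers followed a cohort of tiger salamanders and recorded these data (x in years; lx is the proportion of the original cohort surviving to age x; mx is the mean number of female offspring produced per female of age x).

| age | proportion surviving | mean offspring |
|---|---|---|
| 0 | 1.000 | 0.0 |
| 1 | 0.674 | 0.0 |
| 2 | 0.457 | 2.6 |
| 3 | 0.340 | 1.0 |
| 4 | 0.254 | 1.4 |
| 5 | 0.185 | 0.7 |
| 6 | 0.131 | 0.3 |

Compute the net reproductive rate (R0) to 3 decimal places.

2.053

lx·mx by age: 0, 0, 1.1882, 0.34, 0.3556, 0.1295, 0.0393
R0 = Σ lx·mx = 2.0526 → 2.053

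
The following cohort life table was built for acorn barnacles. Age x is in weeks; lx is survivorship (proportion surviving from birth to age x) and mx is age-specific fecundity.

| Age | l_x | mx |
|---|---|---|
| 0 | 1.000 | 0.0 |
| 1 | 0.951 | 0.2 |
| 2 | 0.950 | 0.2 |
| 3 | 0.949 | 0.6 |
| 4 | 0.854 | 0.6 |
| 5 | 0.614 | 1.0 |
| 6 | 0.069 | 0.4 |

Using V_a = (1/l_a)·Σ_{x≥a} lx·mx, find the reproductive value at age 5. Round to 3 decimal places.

1.045

lx·mx for x ≥ 5: 0.614, 0.0276 → sum = 0.6416
V_5 = 0.6416 / l_5 = 0.6416 / 0.614 = 1.044951… → 1.045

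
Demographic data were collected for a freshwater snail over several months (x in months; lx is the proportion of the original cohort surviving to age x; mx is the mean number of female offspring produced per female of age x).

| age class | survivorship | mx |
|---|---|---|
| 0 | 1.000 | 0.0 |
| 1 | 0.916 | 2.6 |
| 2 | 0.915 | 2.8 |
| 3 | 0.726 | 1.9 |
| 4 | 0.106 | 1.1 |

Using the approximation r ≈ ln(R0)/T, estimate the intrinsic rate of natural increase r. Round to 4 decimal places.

R0 = Σ lx·mx = 0 + 2.3816 + 2.562 + 1.3794 + 0.1166 = 6.4396
Σ x·lx·mx = 12.1102; T = 12.1102/6.4396 = 1.88058…
r ≈ ln(R0)/T = ln(6.4396)/1.88058… = 0.990367… → 0.9904

0.9904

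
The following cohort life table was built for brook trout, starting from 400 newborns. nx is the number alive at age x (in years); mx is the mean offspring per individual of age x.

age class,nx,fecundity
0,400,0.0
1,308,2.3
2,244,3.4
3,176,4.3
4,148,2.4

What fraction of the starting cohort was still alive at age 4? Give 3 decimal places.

l_4 = n_4/n_0 = 148/400 = 0.37 → 0.370

0.370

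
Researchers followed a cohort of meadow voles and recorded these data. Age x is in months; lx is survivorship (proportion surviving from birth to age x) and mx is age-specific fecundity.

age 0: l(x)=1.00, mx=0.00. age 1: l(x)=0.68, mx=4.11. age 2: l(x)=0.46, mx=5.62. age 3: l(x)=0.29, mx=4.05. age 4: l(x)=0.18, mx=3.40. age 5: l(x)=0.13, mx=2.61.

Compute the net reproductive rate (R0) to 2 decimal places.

lx·mx by age: 0, 2.7948, 2.5852, 1.1745, 0.612, 0.3393
R0 = Σ lx·mx = 7.5058 → 7.51

7.51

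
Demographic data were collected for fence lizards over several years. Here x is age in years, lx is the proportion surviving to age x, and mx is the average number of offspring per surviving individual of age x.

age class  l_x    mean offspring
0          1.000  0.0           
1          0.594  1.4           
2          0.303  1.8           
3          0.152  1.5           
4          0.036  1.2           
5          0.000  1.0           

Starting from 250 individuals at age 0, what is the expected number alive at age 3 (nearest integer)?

Expected survivors = N0 · l_3 = 250 × 0.152 = 38 → 38

38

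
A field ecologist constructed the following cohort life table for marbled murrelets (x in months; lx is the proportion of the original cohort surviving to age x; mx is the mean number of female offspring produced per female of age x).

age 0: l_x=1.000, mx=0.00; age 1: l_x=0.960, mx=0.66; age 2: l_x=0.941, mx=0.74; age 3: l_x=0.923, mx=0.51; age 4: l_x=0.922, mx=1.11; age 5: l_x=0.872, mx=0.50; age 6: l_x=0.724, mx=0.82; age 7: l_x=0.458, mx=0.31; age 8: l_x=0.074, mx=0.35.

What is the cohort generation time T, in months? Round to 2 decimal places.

3.60

lx·mx: 0, 0.6336, 0.69634, 0.47073, 1.02342, 0.436, 0.59368, 0.14198, 0.0259 → R0 = 4.02165
x·lx·mx: 0, 0.6336, 1.39268, 1.41219, 4.09368, 2.18, 3.56208, 0.99386, 0.2072 → Σ = 14.47529
T = 14.47529 / 4.02165 = 3.599341… → 3.60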